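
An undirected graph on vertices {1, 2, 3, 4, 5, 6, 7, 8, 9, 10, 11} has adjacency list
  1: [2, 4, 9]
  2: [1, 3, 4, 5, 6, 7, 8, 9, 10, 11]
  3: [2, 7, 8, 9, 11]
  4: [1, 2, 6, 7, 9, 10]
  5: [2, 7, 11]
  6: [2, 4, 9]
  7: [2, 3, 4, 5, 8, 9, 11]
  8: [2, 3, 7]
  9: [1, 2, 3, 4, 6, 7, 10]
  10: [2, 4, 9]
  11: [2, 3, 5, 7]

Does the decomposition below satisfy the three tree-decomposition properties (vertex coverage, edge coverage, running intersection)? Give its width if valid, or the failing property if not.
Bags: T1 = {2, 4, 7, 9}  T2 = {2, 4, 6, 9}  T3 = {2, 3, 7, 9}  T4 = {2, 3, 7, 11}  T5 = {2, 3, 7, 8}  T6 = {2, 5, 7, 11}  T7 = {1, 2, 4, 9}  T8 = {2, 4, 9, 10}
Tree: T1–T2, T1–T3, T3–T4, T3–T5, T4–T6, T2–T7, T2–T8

Checking the three conditions: (i) the bags cover all of {1, 2, 3, 4, 5, 6, 7, 8, 9, 10, 11}; (ii) for each edge, some bag contains both endpoints; (iii) the bags containing any fixed vertex form a subtree. All hold, so the decomposition is valid with width 4 − 1 = 3.

Yes; width 3.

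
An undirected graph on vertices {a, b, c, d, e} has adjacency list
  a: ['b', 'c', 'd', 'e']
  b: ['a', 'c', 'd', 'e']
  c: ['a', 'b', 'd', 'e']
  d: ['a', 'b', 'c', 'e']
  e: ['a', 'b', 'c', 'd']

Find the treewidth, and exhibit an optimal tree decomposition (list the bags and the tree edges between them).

A single bag containing all 5 vertices is trivially a valid decomposition of width 4. For the lower bound, the 5 vertices {a, b, c, d, e} are pairwise adjacent, and any tree decomposition puts a clique entirely inside one bag — forcing width ≥ 4. Therefore the treewidth is 4.

Treewidth 4.
One such decomposition:
Bags: B1 = {a, b, c, d, e}
Tree: (single bag)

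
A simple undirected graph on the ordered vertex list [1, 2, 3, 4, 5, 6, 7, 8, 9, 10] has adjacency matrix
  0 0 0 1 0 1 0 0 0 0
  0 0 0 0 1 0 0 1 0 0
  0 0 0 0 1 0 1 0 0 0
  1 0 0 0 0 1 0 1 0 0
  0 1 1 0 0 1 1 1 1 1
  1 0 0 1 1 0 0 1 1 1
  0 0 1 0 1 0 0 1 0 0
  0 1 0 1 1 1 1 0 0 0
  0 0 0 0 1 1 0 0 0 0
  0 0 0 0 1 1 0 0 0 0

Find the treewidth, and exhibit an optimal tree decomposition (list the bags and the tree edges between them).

Treewidth 2.
Bags: B1 = {5, 6, 10}  B2 = {5, 6, 8}  B3 = {5, 6, 9}  B4 = {2, 5, 8}  B5 = {5, 7, 8}  B6 = {4, 6, 8}  B7 = {3, 5, 7}  B8 = {1, 4, 6}
Tree: B1–B2, B1–B3, B2–B4, B4–B5, B2–B6, B5–B7, B6–B8

Every bag has size at most 3, so the width is 3 − 1 = 2 and tw(G) ≤ 2. For the lower bound, the 3 vertices {1, 4, 6} are pairwise adjacent, and any tree decomposition puts a clique entirely inside one bag — forcing width ≥ 2. Combining the bounds, tw(G) = 2.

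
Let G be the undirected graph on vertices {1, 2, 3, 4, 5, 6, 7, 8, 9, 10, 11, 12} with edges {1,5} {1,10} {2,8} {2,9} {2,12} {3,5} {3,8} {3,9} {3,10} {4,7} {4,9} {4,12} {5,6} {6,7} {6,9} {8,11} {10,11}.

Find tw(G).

3

A width-3 tree decomposition is:
Bags: B1 = {4, 6, 7, 12}  B2 = {4, 6, 9, 12}  B3 = {2, 6, 9, 12}  B4 = {2, 5, 6, 9}  B5 = {2, 3, 5, 9}  B6 = {2, 3, 5, 8}  B7 = {1, 3, 5, 8}  B8 = {1, 3, 8, 10}  B9 = {1, 8, 10, 11}
Tree: B1–B2, B2–B3, B3–B4, B4–B5, B5–B6, B6–B7, B7–B8, B8–B9
Every bag has size at most 4, so the width is 4 − 1 = 3 and tw(G) ≤ 3. For the lower bound: the 4 vertex sets {4,7,12}, {6}, {9}, {2,3,5,8} are disjoint, each induces a connected subgraph, and every pair is joined by at least one edge of G. Contracting each set to a single vertex therefore yields K_{4} as a minor, and since treewidth is minor-monotone, tw(G) ≥ tw(K_{4}) = 3. Therefore the treewidth is 3.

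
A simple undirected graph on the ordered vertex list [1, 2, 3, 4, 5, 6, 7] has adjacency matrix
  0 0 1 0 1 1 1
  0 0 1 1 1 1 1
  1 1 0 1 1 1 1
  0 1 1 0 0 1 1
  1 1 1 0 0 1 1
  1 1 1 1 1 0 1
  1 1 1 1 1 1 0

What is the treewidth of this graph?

4

A width-4 tree decomposition is:
Bags: B1 = {1, 3, 5, 6, 7}  B2 = {2, 3, 5, 6, 7}  B3 = {2, 3, 4, 6, 7}
Tree: B1–B2, B2–B3
Each bag holds 5 vertices, so the decomposition has width 4, which upper-bounds the treewidth. On the other hand G contains the 5-clique {1, 3, 5, 6, 7}. A clique must lie in a single bag of any decomposition, so no decomposition can have width below 4. Therefore the treewidth is 4.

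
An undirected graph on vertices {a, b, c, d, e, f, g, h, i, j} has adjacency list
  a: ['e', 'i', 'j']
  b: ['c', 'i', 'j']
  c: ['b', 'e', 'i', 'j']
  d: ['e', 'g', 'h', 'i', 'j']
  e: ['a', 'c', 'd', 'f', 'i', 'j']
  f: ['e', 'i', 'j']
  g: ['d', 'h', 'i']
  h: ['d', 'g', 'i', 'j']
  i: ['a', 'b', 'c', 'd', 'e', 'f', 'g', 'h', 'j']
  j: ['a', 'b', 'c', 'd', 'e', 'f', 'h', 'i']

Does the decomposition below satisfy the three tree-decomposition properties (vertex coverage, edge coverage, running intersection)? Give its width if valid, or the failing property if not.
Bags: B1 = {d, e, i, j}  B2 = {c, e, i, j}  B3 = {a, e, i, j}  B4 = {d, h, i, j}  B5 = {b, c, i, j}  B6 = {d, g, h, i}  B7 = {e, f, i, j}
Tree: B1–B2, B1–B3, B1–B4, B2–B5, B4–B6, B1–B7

Yes; width 3.

Checking the three conditions: (i) the bags cover all of {a, b, c, d, e, f, g, h, i, j}; (ii) for each edge, some bag contains both endpoints; (iii) the bags containing any fixed vertex form a subtree. All hold, so the decomposition is valid with width 4 − 1 = 3.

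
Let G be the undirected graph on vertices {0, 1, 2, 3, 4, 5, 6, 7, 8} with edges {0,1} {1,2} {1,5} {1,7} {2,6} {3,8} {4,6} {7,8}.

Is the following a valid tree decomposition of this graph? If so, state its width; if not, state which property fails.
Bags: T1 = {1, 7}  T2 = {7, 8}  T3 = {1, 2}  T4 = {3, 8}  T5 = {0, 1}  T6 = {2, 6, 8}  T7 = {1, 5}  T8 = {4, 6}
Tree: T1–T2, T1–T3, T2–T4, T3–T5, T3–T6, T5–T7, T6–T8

A tree decomposition must satisfy three properties: every vertex lies in some bag; for every edge, both endpoints lie together in some bag; and for every vertex, the bags containing it form a connected subtree. Here bags containing vertex 8 are not connected in the tree, so the decomposition is invalid.

No — bags containing vertex 8 are not connected in the tree.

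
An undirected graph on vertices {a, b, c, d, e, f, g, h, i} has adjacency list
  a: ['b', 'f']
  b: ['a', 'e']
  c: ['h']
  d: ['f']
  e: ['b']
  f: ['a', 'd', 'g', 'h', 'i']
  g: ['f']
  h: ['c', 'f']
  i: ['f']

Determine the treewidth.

1

A width-1 tree decomposition is:
Bags: B1 = {f, i}  B2 = {f, h}  B3 = {a, f}  B4 = {f, g}  B5 = {a, b}  B6 = {d, f}  B7 = {c, h}  B8 = {b, e}
Tree: B1–B2, B2–B3, B3–B4, B3–B5, B1–B6, B2–B7, B5–B8
Each bag holds 2 vertices, so the decomposition has width 1, which upper-bounds the treewidth. Since G has at least one edge (e.g. f–i), it is not an edgeless graph, so tw(G) ≥ 1. Combining the bounds, tw(G) = 1.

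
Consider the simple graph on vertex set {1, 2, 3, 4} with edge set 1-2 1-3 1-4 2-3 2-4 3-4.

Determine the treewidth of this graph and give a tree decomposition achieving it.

Treewidth 3.
One such decomposition:
Bags: B1 = {1, 2, 3, 4}
Tree: (single bag)

A single bag containing all 4 vertices is trivially a valid decomposition of width 3. On the other hand G contains the 4-clique {1, 2, 3, 4}. A clique must lie in a single bag of any decomposition, so no decomposition can have width below 3. The upper and lower bounds meet at 3, so that is the treewidth.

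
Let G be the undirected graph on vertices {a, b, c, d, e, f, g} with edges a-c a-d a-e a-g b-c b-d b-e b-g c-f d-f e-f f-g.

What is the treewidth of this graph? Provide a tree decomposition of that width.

Treewidth 3.
Bags: B1 = {a, b, e, f}  B2 = {a, b, f, g}  B3 = {a, b, d, f}  B4 = {a, b, c, f}
Tree: B1–B2, B2–B3, B3–B4

Every bag has size at most 4, so the width is 4 − 1 = 3 and tw(G) ≤ 3. For the lower bound: the 4 vertex sets {a,e}, {b,g}, {f}, {d} are disjoint, each induces a connected subgraph, and every pair is joined by at least one edge of G. Contracting each set to a single vertex therefore yields K_{4} as a minor, and since treewidth is minor-monotone, tw(G) ≥ tw(K_{4}) = 3. Hence tw(G) = 3 exactly.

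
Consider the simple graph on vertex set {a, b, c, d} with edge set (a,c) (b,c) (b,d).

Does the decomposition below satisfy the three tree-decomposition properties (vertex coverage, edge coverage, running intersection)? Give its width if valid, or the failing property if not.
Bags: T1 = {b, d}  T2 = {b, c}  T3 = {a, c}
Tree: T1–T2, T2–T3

Vertex coverage: the bags together contain {a, b, c, d}, the full vertex set. Edge coverage: each edge of G has both endpoints in at least one bag. Running intersection: for every vertex, the bags containing it form a connected subtree. All three properties hold, so this is a valid tree decomposition of width max|bag| − 1 = 1, and hence tw(G) ≤ 1.

Yes; width 1.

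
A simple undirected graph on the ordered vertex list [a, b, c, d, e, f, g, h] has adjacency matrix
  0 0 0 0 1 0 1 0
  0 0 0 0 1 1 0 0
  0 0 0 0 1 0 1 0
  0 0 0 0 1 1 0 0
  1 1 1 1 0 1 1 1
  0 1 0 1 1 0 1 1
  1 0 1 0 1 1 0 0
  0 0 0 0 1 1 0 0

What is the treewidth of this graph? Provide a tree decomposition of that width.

Treewidth 2.
One optimal decomposition is:
Bags: B1 = {e, f, g}  B2 = {d, e, f}  B3 = {b, e, f}  B4 = {e, f, h}  B5 = {a, e, g}  B6 = {c, e, g}
Tree: B1–B2, B2–B3, B1–B4, B1–B5, B5–B6

Each bag holds 3 vertices, so the decomposition has width 2, which upper-bounds the treewidth. For the lower bound, the 3 vertices {a, e, g} are pairwise adjacent, and any tree decomposition puts a clique entirely inside one bag — forcing width ≥ 2. The upper and lower bounds meet at 2, so that is the treewidth.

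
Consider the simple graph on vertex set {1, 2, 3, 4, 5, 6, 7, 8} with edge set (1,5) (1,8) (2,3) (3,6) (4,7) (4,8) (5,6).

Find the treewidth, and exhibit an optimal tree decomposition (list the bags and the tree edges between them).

Treewidth 1.
One optimal decomposition is:
Bags: B1 = {2, 3}  B2 = {3, 6}  B3 = {5, 6}  B4 = {1, 5}  B5 = {1, 8}  B6 = {4, 8}  B7 = {4, 7}
Tree: B1–B2, B2–B3, B3–B4, B4–B5, B5–B6, B6–B7

Every bag has size at most 2, so the width is 2 − 1 = 1 and tw(G) ≤ 1. Any graph with an edge has treewidth ≥ 1, and G has the edge 2–3. The upper and lower bounds meet at 1, so that is the treewidth.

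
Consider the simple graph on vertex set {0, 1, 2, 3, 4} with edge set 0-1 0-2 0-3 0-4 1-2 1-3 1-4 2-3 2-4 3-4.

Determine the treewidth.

4

A width-4 tree decomposition is:
Bags: B1 = {0, 1, 2, 3, 4}
Tree: (single bag)
With just one bag of size 5, the width is 5 − 1 = 4, so tw(G) ≤ 4. For the lower bound, the 5 vertices {0, 1, 2, 3, 4} are pairwise adjacent, and any tree decomposition puts a clique entirely inside one bag — forcing width ≥ 4. Combining the bounds, tw(G) = 4.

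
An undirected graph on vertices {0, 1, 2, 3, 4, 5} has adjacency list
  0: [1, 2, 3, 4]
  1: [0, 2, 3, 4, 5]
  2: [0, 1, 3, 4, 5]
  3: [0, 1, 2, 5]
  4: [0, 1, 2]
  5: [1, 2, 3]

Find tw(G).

A width-3 tree decomposition is:
Bags: B1 = {0, 1, 2, 4}  B2 = {0, 1, 2, 3}  B3 = {1, 2, 3, 5}
Tree: B1–B2, B2–B3
Every bag has size at most 4, so the width is 4 − 1 = 3 and tw(G) ≤ 3. For the lower bound, the 4 vertices {0, 1, 2, 3} are pairwise adjacent, and any tree decomposition puts a clique entirely inside one bag — forcing width ≥ 3. Combining the bounds, tw(G) = 3.

3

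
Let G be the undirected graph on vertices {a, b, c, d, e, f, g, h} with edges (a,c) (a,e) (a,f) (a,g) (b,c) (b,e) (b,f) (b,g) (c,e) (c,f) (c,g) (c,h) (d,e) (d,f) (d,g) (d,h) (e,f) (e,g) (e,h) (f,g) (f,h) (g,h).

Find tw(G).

4

A width-4 tree decomposition is:
Bags: B1 = {d, e, f, g, h}  B2 = {c, e, f, g, h}  B3 = {b, c, e, f, g}  B4 = {a, c, e, f, g}
Tree: B1–B2, B2–B3, B2–B4
Each bag holds 5 vertices, so the decomposition has width 4, which upper-bounds the treewidth. Conversely, {d, e, f, g, h} is a clique of size 5, and the vertices of any clique must share a bag in every tree decomposition; so some bag has ≥ 5 vertices and tw(G) ≥ 4. Hence tw(G) = 4 exactly.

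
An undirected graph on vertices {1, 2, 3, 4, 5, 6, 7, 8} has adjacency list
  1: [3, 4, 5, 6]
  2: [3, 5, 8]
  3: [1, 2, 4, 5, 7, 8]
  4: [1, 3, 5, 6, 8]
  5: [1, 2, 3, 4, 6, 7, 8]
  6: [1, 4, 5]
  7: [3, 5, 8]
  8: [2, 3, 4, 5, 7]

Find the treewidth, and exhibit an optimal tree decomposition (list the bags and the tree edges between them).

The largest bag has 4 vertices, giving width 3; this decomposition certifies tw(G) ≤ 3. On the other hand G contains the 4-clique {2, 3, 5, 8}. A clique must lie in a single bag of any decomposition, so no decomposition can have width below 3. Hence tw(G) = 3 exactly.

Treewidth 3.
One optimal decomposition is:
Bags: B1 = {1, 4, 5, 6}  B2 = {1, 3, 4, 5}  B3 = {3, 4, 5, 8}  B4 = {3, 5, 7, 8}  B5 = {2, 3, 5, 8}
Tree: B1–B2, B2–B3, B3–B4, B4–B5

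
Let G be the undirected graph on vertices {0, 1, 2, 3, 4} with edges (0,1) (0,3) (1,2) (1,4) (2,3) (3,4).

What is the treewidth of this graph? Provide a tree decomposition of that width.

Treewidth 2.
Bags: B1 = {0, 1, 3}  B2 = {1, 2, 3}  B3 = {1, 3, 4}
Tree: B1–B2, B2–B3

The largest bag has 3 vertices, giving width 2; this decomposition certifies tw(G) ≤ 2. Since 0–3–2–1–0 is a cycle in G, G is not acyclic. Forests are exactly the graphs of treewidth ≤ 1, so tw(G) ≥ 2. Combining the bounds, tw(G) = 2.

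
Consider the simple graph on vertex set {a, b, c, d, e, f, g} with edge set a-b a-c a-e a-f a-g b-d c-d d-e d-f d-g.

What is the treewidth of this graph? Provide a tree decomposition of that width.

Each bag holds 3 vertices, so the decomposition has width 2, which upper-bounds the treewidth. Since a–b–d–c–a is a cycle in G, G is not acyclic. Forests are exactly the graphs of treewidth ≤ 1, so tw(G) ≥ 2. Hence tw(G) = 2 exactly.

Treewidth 2.
Bags: B1 = {a, b, d}  B2 = {a, c, d}  B3 = {a, d, f}  B4 = {a, d, e}  B5 = {a, d, g}
Tree: B1–B2, B2–B3, B3–B4, B4–B5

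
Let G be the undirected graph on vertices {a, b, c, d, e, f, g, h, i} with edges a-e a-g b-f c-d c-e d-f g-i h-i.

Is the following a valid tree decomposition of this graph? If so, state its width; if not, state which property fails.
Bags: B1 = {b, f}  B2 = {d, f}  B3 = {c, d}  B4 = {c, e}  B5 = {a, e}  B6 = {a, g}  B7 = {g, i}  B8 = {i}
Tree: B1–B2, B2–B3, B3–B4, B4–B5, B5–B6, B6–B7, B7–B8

No — vertex h appears in no bag.

A tree decomposition must satisfy three properties: every vertex lies in some bag; for every edge, both endpoints lie together in some bag; and for every vertex, the bags containing it form a connected subtree. Here vertex h appears in no bag, so the decomposition is invalid.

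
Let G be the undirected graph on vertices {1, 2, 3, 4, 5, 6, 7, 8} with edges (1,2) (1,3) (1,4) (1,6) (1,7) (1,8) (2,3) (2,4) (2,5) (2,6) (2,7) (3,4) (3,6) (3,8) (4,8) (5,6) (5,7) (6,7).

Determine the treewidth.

A width-3 tree decomposition is:
Bags: B1 = {1, 2, 3, 6}  B2 = {1, 2, 6, 7}  B3 = {1, 2, 3, 4}  B4 = {2, 5, 6, 7}  B5 = {1, 3, 4, 8}
Tree: B1–B2, B1–B3, B2–B4, B3–B5
The largest bag has 4 vertices, giving width 3; this decomposition certifies tw(G) ≤ 3. Conversely, {1, 3, 4, 8} is a clique of size 4, and the vertices of any clique must share a bag in every tree decomposition; so some bag has ≥ 4 vertices and tw(G) ≥ 3. The upper and lower bounds meet at 3, so that is the treewidth.

3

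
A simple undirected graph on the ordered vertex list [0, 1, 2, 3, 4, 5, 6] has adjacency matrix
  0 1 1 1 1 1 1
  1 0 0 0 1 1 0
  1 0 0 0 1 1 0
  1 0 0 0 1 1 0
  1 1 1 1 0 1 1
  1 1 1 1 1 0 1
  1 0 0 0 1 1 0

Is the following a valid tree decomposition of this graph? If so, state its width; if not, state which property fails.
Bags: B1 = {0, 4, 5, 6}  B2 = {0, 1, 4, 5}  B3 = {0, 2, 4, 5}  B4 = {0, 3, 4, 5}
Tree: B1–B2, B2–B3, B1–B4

Yes; width 3.

Checking the three conditions: (i) the bags cover all of {0, 1, 2, 3, 4, 5, 6}; (ii) for each edge, some bag contains both endpoints; (iii) the bags containing any fixed vertex form a subtree. All hold, so the decomposition is valid with width 4 − 1 = 3.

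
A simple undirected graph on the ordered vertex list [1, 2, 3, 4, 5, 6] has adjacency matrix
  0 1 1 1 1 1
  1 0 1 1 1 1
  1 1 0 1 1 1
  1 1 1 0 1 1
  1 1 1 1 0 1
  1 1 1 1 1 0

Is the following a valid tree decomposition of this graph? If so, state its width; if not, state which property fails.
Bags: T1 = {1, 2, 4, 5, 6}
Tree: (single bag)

A tree decomposition must satisfy three properties: every vertex lies in some bag; for every edge, both endpoints lie together in some bag; and for every vertex, the bags containing it form a connected subtree. Here vertex 3 appears in no bag, so the decomposition is invalid.

No — vertex 3 appears in no bag.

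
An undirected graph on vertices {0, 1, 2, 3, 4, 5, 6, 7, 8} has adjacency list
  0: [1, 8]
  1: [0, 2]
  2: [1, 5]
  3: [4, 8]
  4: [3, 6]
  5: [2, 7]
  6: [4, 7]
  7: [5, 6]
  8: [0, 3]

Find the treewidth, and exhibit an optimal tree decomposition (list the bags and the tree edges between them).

Treewidth 2.
One such decomposition:
Bags: B1 = {5, 6, 7}  B2 = {4, 5, 6}  B3 = {3, 4, 5}  B4 = {3, 5, 8}  B5 = {0, 5, 8}  B6 = {0, 1, 5}  B7 = {1, 2, 5}
Tree: B1–B2, B2–B3, B3–B4, B4–B5, B5–B6, B6–B7

Each bag holds 3 vertices, so the decomposition has width 2, which upper-bounds the treewidth. The edges 5–7–6–4–3–8–0–1–2–5 form a cycle, so G is not a tree and its treewidth is at least 2. Combining the bounds, tw(G) = 2.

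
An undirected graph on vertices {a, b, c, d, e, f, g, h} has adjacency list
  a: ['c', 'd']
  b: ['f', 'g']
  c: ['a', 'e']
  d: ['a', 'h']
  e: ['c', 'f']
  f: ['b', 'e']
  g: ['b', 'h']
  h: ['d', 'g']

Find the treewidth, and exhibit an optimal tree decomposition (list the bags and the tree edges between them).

The largest bag has 3 vertices, giving width 2; this decomposition certifies tw(G) ≤ 2. Since f–b–g–h–d–a–c–e–f is a cycle in G, G is not acyclic. Forests are exactly the graphs of treewidth ≤ 1, so tw(G) ≥ 2. Hence tw(G) = 2 exactly.

Treewidth 2.
One such decomposition:
Bags: B1 = {b, f, g}  B2 = {f, g, h}  B3 = {d, f, h}  B4 = {a, d, f}  B5 = {a, c, f}  B6 = {c, e, f}
Tree: B1–B2, B2–B3, B3–B4, B4–B5, B5–B6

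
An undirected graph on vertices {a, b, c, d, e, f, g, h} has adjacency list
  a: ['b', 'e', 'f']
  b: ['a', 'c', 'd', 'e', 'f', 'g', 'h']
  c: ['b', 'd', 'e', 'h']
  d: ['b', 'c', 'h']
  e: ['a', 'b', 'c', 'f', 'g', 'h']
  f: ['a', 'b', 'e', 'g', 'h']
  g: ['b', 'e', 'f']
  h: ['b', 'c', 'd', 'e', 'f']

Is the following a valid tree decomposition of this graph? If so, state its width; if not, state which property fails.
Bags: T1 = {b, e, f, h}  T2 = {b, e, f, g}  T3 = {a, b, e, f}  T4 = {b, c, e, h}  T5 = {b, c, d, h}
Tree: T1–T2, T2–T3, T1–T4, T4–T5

Every vertex of G appears in some bag (union = {a, b, c, d, e, f, g, h}); every edge is covered by a bag; and for each vertex v the set of bags containing v is connected in the bag tree. The decomposition is therefore valid. The largest bag has 4 vertices, so the width is 3.

Yes; width 3.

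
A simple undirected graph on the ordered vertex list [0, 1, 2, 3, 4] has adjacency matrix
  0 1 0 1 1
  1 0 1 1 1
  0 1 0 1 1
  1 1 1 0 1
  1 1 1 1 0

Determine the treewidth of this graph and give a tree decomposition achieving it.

Treewidth 3.
Bags: B1 = {1, 2, 3, 4}  B2 = {0, 1, 3, 4}
Tree: B1–B2

Each bag holds 4 vertices, so the decomposition has width 3, which upper-bounds the treewidth. Conversely, {0, 1, 3, 4} is a clique of size 4, and the vertices of any clique must share a bag in every tree decomposition; so some bag has ≥ 4 vertices and tw(G) ≥ 3. Combining the bounds, tw(G) = 3.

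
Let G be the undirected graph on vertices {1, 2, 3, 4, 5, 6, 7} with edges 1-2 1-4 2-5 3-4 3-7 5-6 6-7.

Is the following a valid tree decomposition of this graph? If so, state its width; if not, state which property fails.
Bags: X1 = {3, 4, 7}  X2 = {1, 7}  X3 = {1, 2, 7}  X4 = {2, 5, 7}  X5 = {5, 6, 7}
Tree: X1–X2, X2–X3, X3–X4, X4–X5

No — edge (4,1) lies in no bag.

A tree decomposition must satisfy three properties: every vertex lies in some bag; for every edge, both endpoints lie together in some bag; and for every vertex, the bags containing it form a connected subtree. Here edge (4,1) lies in no bag, so the decomposition is invalid.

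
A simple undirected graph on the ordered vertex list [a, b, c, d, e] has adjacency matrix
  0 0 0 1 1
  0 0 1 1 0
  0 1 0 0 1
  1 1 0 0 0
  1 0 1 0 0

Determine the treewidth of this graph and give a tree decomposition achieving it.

Treewidth 2.
Bags: B1 = {b, c, e}  B2 = {a, b, e}  B3 = {a, b, d}
Tree: B1–B2, B2–B3

The largest bag has 3 vertices, giving width 2; this decomposition certifies tw(G) ≤ 2. For the lower bound, G contains the cycle b–c–e–a–d–b, so G is not a forest; only forests have treewidth ≤ 1, hence tw(G) ≥ 2. Combining the bounds, tw(G) = 2.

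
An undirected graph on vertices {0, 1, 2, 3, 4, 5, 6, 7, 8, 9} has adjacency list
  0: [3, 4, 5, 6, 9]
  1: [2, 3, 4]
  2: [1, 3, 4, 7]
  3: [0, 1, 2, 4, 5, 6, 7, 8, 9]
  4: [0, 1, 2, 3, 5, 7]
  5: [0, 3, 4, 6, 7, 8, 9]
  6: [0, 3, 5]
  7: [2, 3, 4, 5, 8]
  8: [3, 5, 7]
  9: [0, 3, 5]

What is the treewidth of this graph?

A width-3 tree decomposition is:
Bags: B1 = {3, 4, 5, 7}  B2 = {2, 3, 4, 7}  B3 = {0, 3, 4, 5}  B4 = {0, 3, 5, 6}  B5 = {3, 5, 7, 8}  B6 = {0, 3, 5, 9}  B7 = {1, 2, 3, 4}
Tree: B1–B2, B1–B3, B3–B4, B1–B5, B3–B6, B2–B7
Each bag holds 4 vertices, so the decomposition has width 3, which upper-bounds the treewidth. Conversely, {1, 2, 3, 4} is a clique of size 4, and the vertices of any clique must share a bag in every tree decomposition; so some bag has ≥ 4 vertices and tw(G) ≥ 3. Combining the bounds, tw(G) = 3.

3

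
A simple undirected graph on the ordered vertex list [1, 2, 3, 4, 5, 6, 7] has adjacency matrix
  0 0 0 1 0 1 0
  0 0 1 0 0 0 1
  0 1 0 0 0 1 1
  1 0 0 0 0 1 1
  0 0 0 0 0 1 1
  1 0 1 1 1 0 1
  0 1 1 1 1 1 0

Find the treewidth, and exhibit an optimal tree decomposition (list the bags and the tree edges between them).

The largest bag has 3 vertices, giving width 2; this decomposition certifies tw(G) ≤ 2. On the other hand G contains the 3-clique {2, 3, 7}. A clique must lie in a single bag of any decomposition, so no decomposition can have width below 2. Therefore the treewidth is 2.

Treewidth 2.
Bags: B1 = {3, 6, 7}  B2 = {5, 6, 7}  B3 = {4, 6, 7}  B4 = {1, 4, 6}  B5 = {2, 3, 7}
Tree: B1–B2, B1–B3, B3–B4, B1–B5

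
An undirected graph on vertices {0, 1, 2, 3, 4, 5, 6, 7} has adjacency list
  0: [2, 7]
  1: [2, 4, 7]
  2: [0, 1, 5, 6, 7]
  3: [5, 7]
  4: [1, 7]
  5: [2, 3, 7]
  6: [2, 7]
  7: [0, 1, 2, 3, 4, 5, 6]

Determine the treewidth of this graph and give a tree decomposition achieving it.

Treewidth 2.
One optimal decomposition is:
Bags: B1 = {2, 5, 7}  B2 = {1, 2, 7}  B3 = {1, 4, 7}  B4 = {2, 6, 7}  B5 = {0, 2, 7}  B6 = {3, 5, 7}
Tree: B1–B2, B2–B3, B1–B4, B2–B5, B1–B6

The largest bag has 3 vertices, giving width 2; this decomposition certifies tw(G) ≤ 2. Conversely, {0, 2, 7} is a clique of size 3, and the vertices of any clique must share a bag in every tree decomposition; so some bag has ≥ 3 vertices and tw(G) ≥ 2. Therefore the treewidth is 2.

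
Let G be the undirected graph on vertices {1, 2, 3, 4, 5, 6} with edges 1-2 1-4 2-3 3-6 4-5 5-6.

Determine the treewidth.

2

A width-2 tree decomposition is:
Bags: B1 = {1, 2, 3}  B2 = {1, 3, 4}  B3 = {3, 4, 5}  B4 = {3, 5, 6}
Tree: B1–B2, B2–B3, B3–B4
Every bag has size at most 3, so the width is 3 − 1 = 2 and tw(G) ≤ 2. Since 3–2–1–4–5–6–3 is a cycle in G, G is not acyclic. Forests are exactly the graphs of treewidth ≤ 1, so tw(G) ≥ 2. Hence tw(G) = 2 exactly.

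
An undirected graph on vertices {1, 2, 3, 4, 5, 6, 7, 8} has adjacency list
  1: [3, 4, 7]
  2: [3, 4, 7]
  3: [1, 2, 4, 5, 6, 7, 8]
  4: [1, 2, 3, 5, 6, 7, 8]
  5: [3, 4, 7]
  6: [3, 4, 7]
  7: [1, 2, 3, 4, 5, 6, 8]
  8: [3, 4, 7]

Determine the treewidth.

A width-3 tree decomposition is:
Bags: B1 = {3, 4, 6, 7}  B2 = {3, 4, 5, 7}  B3 = {2, 3, 4, 7}  B4 = {1, 3, 4, 7}  B5 = {3, 4, 7, 8}
Tree: B1–B2, B1–B3, B1–B4, B3–B5
Every bag has size at most 4, so the width is 4 − 1 = 3 and tw(G) ≤ 3. On the other hand G contains the 4-clique {1, 3, 4, 7}. A clique must lie in a single bag of any decomposition, so no decomposition can have width below 3. Combining the bounds, tw(G) = 3.

3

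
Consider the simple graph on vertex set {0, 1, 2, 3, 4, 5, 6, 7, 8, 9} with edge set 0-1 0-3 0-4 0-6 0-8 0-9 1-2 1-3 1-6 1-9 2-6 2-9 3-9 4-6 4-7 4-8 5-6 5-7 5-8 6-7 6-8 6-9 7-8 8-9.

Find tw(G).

A width-3 tree decomposition is:
Bags: B1 = {0, 1, 6, 9}  B2 = {0, 6, 8, 9}  B3 = {0, 4, 6, 8}  B4 = {4, 6, 7, 8}  B5 = {1, 2, 6, 9}  B6 = {0, 1, 3, 9}  B7 = {5, 6, 7, 8}
Tree: B1–B2, B2–B3, B3–B4, B1–B5, B1–B6, B4–B7
The largest bag has 4 vertices, giving width 3; this decomposition certifies tw(G) ≤ 3. Conversely, {0, 1, 3, 9} is a clique of size 4, and the vertices of any clique must share a bag in every tree decomposition; so some bag has ≥ 4 vertices and tw(G) ≥ 3. The upper and lower bounds meet at 3, so that is the treewidth.

3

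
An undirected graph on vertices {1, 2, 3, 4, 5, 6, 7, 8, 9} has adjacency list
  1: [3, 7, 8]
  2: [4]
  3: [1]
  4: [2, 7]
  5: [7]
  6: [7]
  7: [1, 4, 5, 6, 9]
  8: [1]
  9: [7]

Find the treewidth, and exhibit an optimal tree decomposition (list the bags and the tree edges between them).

Each bag holds 2 vertices, so the decomposition has width 1, which upper-bounds the treewidth. Any graph with an edge has treewidth ≥ 1, and G has the edge 7–9. The upper and lower bounds meet at 1, so that is the treewidth.

Treewidth 1.
Bags: B1 = {7, 9}  B2 = {6, 7}  B3 = {5, 7}  B4 = {1, 7}  B5 = {4, 7}  B6 = {2, 4}  B7 = {1, 3}  B8 = {1, 8}
Tree: B1–B2, B1–B3, B3–B4, B1–B5, B5–B6, B4–B7, B4–B8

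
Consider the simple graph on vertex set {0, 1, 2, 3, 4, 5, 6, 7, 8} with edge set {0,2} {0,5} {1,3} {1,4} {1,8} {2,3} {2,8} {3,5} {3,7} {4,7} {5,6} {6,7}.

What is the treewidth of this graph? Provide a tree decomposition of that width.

Treewidth 3.
One such decomposition:
Bags: B1 = {1, 4, 7, 8}  B2 = {1, 3, 7, 8}  B3 = {2, 3, 7, 8}  B4 = {2, 3, 6, 7}  B5 = {2, 3, 5, 6}  B6 = {0, 2, 5, 6}
Tree: B1–B2, B2–B3, B3–B4, B4–B5, B5–B6

Each bag holds 4 vertices, so the decomposition has width 3, which upper-bounds the treewidth. For the lower bound: the 4 vertex sets {1,4,8}, {7}, {3}, {0,2,5,6} are disjoint, each induces a connected subgraph, and every pair is joined by at least one edge of G. Contracting each set to a single vertex therefore yields K_{4} as a minor, and since treewidth is minor-monotone, tw(G) ≥ tw(K_{4}) = 3. The upper and lower bounds meet at 3, so that is the treewidth.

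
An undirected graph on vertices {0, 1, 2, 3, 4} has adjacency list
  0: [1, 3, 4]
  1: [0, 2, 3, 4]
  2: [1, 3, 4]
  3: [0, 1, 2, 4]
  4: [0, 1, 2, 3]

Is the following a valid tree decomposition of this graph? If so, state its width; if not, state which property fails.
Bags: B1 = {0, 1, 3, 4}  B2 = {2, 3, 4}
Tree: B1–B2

No — edge (1,2) lies in no bag.

A tree decomposition must satisfy three properties: every vertex lies in some bag; for every edge, both endpoints lie together in some bag; and for every vertex, the bags containing it form a connected subtree. Here edge (1,2) lies in no bag, so the decomposition is invalid.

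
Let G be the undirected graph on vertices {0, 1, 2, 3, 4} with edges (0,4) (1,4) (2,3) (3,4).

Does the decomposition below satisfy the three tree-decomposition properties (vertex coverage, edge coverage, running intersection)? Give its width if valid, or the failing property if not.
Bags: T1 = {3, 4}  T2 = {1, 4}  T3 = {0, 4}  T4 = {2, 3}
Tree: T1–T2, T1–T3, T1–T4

Vertex coverage: the bags together contain {0, 1, 2, 3, 4}, the full vertex set. Edge coverage: each edge of G has both endpoints in at least one bag. Running intersection: for every vertex, the bags containing it form a connected subtree. All three properties hold, so this is a valid tree decomposition of width max|bag| − 1 = 1, and hence tw(G) ≤ 1.

Yes; width 1.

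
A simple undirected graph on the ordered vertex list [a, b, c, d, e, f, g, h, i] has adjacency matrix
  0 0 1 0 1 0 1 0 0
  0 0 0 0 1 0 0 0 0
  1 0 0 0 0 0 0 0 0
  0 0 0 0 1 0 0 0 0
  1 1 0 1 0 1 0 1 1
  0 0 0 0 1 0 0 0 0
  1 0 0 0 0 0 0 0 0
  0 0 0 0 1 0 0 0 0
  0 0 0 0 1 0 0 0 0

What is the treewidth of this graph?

1

A width-1 tree decomposition is:
Bags: B1 = {a, e}  B2 = {b, e}  B3 = {a, g}  B4 = {e, i}  B5 = {a, c}  B6 = {e, f}  B7 = {e, h}  B8 = {d, e}
Tree: B1–B2, B1–B3, B1–B4, B1–B5, B4–B6, B4–B7, B4–B8
Each bag holds 2 vertices, so the decomposition has width 1, which upper-bounds the treewidth. Any graph with an edge has treewidth ≥ 1, and G has the edge a–e. Therefore the treewidth is 1.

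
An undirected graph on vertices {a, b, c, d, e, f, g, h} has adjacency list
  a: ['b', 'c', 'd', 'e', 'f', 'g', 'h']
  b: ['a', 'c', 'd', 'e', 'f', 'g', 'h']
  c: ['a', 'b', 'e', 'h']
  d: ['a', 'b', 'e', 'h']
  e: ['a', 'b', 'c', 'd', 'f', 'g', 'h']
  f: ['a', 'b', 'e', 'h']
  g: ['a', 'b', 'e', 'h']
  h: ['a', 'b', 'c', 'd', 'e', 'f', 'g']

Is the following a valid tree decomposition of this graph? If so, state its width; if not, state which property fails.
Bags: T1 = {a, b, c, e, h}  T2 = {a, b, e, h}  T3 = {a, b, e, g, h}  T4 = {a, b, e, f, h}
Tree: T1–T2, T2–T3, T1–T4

No — vertex d appears in no bag.

A tree decomposition must satisfy three properties: every vertex lies in some bag; for every edge, both endpoints lie together in some bag; and for every vertex, the bags containing it form a connected subtree. Here vertex d appears in no bag, so the decomposition is invalid.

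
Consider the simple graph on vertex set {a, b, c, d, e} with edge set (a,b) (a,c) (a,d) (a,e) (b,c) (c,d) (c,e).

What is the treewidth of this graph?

2

A width-2 tree decomposition is:
Bags: B1 = {a, c, e}  B2 = {a, c, d}  B3 = {a, b, c}
Tree: B1–B2, B2–B3
Every bag has size at most 3, so the width is 3 − 1 = 2 and tw(G) ≤ 2. For the lower bound, the 3 vertices {a, c, d} are pairwise adjacent, and any tree decomposition puts a clique entirely inside one bag — forcing width ≥ 2. Therefore the treewidth is 2.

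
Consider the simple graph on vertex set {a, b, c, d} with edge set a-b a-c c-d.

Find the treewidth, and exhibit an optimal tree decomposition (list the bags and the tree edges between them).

Treewidth 1.
One optimal decomposition is:
Bags: B1 = {a, b}  B2 = {a, c}  B3 = {c, d}
Tree: B1–B2, B2–B3

Each bag holds 2 vertices, so the decomposition has width 1, which upper-bounds the treewidth. G has an edge, so its treewidth is at least 1. Therefore the treewidth is 1.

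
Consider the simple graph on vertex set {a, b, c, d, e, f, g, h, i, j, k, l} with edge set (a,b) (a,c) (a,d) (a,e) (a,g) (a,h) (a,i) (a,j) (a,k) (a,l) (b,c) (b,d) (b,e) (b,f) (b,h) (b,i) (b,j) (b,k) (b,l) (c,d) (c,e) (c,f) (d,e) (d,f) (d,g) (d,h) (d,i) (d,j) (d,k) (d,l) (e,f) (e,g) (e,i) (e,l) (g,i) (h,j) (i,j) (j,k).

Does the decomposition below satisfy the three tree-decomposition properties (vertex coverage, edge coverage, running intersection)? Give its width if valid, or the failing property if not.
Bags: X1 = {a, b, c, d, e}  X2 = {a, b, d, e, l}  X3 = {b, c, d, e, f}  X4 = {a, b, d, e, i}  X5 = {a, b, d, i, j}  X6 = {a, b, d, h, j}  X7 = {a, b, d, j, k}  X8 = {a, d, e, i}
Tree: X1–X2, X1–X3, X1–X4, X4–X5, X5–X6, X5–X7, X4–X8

A tree decomposition must satisfy three properties: every vertex lies in some bag; for every edge, both endpoints lie together in some bag; and for every vertex, the bags containing it form a connected subtree. Here vertex g appears in no bag, so the decomposition is invalid.

No — vertex g appears in no bag.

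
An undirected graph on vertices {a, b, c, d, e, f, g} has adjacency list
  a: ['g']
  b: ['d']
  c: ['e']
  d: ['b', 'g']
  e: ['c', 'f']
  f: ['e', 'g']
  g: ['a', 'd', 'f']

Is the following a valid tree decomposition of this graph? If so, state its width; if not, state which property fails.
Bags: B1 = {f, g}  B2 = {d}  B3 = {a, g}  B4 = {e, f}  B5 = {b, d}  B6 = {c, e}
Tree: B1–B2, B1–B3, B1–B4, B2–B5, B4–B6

No — edge (g,d) lies in no bag.

A tree decomposition must satisfy three properties: every vertex lies in some bag; for every edge, both endpoints lie together in some bag; and for every vertex, the bags containing it form a connected subtree. Here edge (g,d) lies in no bag, so the decomposition is invalid.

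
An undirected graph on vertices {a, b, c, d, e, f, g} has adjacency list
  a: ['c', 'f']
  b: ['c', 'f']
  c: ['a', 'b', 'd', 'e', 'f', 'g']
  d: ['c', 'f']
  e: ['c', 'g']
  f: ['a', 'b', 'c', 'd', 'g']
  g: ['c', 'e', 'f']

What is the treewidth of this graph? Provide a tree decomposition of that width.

Treewidth 2.
One optimal decomposition is:
Bags: B1 = {a, c, f}  B2 = {c, f, g}  B3 = {c, e, g}  B4 = {c, d, f}  B5 = {b, c, f}
Tree: B1–B2, B2–B3, B1–B4, B4–B5

The largest bag has 3 vertices, giving width 2; this decomposition certifies tw(G) ≤ 2. For the lower bound, the 3 vertices {c, e, g} are pairwise adjacent, and any tree decomposition puts a clique entirely inside one bag — forcing width ≥ 2. Hence tw(G) = 2 exactly.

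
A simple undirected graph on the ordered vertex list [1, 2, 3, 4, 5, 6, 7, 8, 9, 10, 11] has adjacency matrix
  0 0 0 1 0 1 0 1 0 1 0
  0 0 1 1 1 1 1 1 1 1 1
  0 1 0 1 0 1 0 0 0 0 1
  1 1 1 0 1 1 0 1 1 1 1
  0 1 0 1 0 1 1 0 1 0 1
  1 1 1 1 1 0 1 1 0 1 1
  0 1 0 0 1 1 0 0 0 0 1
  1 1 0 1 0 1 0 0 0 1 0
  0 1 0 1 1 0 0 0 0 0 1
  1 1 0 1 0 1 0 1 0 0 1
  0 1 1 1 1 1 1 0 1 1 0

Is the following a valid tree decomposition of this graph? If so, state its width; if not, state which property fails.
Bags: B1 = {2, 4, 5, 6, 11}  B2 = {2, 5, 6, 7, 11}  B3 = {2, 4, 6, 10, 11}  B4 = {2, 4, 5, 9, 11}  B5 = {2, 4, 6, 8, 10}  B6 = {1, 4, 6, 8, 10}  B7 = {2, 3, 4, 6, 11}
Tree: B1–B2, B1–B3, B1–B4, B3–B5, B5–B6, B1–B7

Vertex coverage: the bags together contain {1, 2, 3, 4, 5, 6, 7, 8, 9, 10, 11}, the full vertex set. Edge coverage: each edge of G has both endpoints in at least one bag. Running intersection: for every vertex, the bags containing it form a connected subtree. All three properties hold, so this is a valid tree decomposition of width max|bag| − 1 = 4, and hence tw(G) ≤ 4.

Yes; width 4.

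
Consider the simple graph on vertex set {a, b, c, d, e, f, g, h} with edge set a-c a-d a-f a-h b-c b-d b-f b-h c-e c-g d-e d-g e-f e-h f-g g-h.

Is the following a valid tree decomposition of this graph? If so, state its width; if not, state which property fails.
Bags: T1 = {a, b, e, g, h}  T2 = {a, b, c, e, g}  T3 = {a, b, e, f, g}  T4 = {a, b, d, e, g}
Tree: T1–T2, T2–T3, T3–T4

Every vertex of G appears in some bag (union = {a, b, c, d, e, f, g, h}); every edge is covered by a bag; and for each vertex v the set of bags containing v is connected in the bag tree. The decomposition is therefore valid. The largest bag has 5 vertices, so the width is 4.

Yes; width 4.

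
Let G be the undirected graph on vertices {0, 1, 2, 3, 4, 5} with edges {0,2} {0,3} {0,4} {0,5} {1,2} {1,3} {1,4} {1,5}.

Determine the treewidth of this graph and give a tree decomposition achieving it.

Every bag has size at most 3, so the width is 3 − 1 = 2 and tw(G) ≤ 2. Since 3–1–5–0–3 is a cycle in G, G is not acyclic. Forests are exactly the graphs of treewidth ≤ 1, so tw(G) ≥ 2. Combining the bounds, tw(G) = 2.

Treewidth 2.
One optimal decomposition is:
Bags: B1 = {0, 1, 3}  B2 = {0, 1, 5}  B3 = {0, 1, 2}  B4 = {0, 1, 4}
Tree: B1–B2, B2–B3, B3–B4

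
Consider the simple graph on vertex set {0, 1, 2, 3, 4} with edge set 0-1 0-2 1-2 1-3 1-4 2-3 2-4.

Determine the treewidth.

A width-2 tree decomposition is:
Bags: B1 = {1, 2, 4}  B2 = {1, 2, 3}  B3 = {0, 1, 2}
Tree: B1–B2, B1–B3
The largest bag has 3 vertices, giving width 2; this decomposition certifies tw(G) ≤ 2. For the lower bound, the 3 vertices {0, 1, 2} are pairwise adjacent, and any tree decomposition puts a clique entirely inside one bag — forcing width ≥ 2. Combining the bounds, tw(G) = 2.

2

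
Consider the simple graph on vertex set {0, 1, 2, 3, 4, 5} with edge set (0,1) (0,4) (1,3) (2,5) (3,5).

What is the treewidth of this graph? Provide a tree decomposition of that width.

Treewidth 1.
One such decomposition:
Bags: B1 = {0, 4}  B2 = {0, 1}  B3 = {1, 3}  B4 = {3, 5}  B5 = {2, 5}
Tree: B1–B2, B2–B3, B3–B4, B4–B5

Every bag has size at most 2, so the width is 2 − 1 = 1 and tw(G) ≤ 1. Any graph with an edge has treewidth ≥ 1, and G has the edge 4–0. Combining the bounds, tw(G) = 1.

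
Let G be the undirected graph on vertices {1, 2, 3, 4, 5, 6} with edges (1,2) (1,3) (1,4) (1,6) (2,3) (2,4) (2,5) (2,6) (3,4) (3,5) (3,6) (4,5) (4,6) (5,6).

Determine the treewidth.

4

A width-4 tree decomposition is:
Bags: B1 = {2, 3, 4, 5, 6}  B2 = {1, 2, 3, 4, 6}
Tree: B1–B2
Every bag has size at most 5, so the width is 5 − 1 = 4 and tw(G) ≤ 4. Conversely, {1, 2, 3, 4, 6} is a clique of size 5, and the vertices of any clique must share a bag in every tree decomposition; so some bag has ≥ 5 vertices and tw(G) ≥ 4. Therefore the treewidth is 4.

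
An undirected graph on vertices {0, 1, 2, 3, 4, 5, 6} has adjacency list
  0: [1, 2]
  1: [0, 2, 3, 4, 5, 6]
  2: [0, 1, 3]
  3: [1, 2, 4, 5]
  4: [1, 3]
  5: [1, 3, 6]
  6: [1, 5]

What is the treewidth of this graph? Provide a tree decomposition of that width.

The largest bag has 3 vertices, giving width 2; this decomposition certifies tw(G) ≤ 2. For the lower bound, the 3 vertices {0, 1, 2} are pairwise adjacent, and any tree decomposition puts a clique entirely inside one bag — forcing width ≥ 2. Hence tw(G) = 2 exactly.

Treewidth 2.
One such decomposition:
Bags: B1 = {1, 2, 3}  B2 = {1, 3, 5}  B3 = {1, 3, 4}  B4 = {1, 5, 6}  B5 = {0, 1, 2}
Tree: B1–B2, B2–B3, B2–B4, B1–B5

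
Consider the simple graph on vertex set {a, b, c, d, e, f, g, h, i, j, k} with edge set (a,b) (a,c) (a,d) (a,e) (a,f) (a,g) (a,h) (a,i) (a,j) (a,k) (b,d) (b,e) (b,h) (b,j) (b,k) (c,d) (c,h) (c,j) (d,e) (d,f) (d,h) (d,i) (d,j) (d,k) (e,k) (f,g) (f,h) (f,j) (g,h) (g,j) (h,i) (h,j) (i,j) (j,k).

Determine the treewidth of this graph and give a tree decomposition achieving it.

Treewidth 4.
One such decomposition:
Bags: B1 = {a, d, f, h, j}  B2 = {a, d, h, i, j}  B3 = {a, b, d, h, j}  B4 = {a, c, d, h, j}  B5 = {a, f, g, h, j}  B6 = {a, b, d, j, k}  B7 = {a, b, d, e, k}
Tree: B1–B2, B2–B3, B1–B4, B1–B5, B3–B6, B6–B7

The largest bag has 5 vertices, giving width 4; this decomposition certifies tw(G) ≤ 4. On the other hand G contains the 5-clique {a, c, d, h, j}. A clique must lie in a single bag of any decomposition, so no decomposition can have width below 4. Combining the bounds, tw(G) = 4.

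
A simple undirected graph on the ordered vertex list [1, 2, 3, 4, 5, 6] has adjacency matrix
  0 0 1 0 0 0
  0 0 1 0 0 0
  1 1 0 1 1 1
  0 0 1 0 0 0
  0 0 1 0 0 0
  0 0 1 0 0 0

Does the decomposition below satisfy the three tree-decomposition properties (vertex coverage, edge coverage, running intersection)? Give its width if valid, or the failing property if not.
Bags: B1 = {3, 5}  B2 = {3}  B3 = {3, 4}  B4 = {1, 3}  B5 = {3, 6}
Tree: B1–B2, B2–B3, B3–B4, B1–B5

A tree decomposition must satisfy three properties: every vertex lies in some bag; for every edge, both endpoints lie together in some bag; and for every vertex, the bags containing it form a connected subtree. Here vertex 2 appears in no bag, so the decomposition is invalid.

No — vertex 2 appears in no bag.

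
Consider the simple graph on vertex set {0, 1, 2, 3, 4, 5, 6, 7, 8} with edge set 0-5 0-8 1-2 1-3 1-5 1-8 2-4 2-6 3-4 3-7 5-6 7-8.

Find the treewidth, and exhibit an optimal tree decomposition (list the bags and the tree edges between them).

Every bag has size at most 4, so the width is 4 − 1 = 3 and tw(G) ≤ 3. For the lower bound: the 4 vertex sets {0,7,8}, {3}, {1}, {2,4,5,6} are disjoint, each induces a connected subgraph, and every pair is joined by at least one edge of G. Contracting each set to a single vertex therefore yields K_{4} as a minor, and since treewidth is minor-monotone, tw(G) ≥ tw(K_{4}) = 3. The upper and lower bounds meet at 3, so that is the treewidth.

Treewidth 3.
Bags: B1 = {0, 3, 7, 8}  B2 = {0, 1, 3, 8}  B3 = {0, 1, 3, 5}  B4 = {1, 3, 4, 5}  B5 = {1, 2, 4, 5}  B6 = {2, 4, 5, 6}
Tree: B1–B2, B2–B3, B3–B4, B4–B5, B5–B6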